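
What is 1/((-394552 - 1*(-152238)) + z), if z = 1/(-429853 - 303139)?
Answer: -732992/177614223489 ≈ -4.1269e-6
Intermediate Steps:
z = -1/732992 (z = 1/(-732992) = -1/732992 ≈ -1.3643e-6)
1/((-394552 - 1*(-152238)) + z) = 1/((-394552 - 1*(-152238)) - 1/732992) = 1/((-394552 + 152238) - 1/732992) = 1/(-242314 - 1/732992) = 1/(-177614223489/732992) = -732992/177614223489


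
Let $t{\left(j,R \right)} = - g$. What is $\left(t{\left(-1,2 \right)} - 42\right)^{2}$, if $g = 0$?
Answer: $1764$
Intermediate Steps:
$t{\left(j,R \right)} = 0$ ($t{\left(j,R \right)} = \left(-1\right) 0 = 0$)
$\left(t{\left(-1,2 \right)} - 42\right)^{2} = \left(0 - 42\right)^{2} = \left(-42\right)^{2} = 1764$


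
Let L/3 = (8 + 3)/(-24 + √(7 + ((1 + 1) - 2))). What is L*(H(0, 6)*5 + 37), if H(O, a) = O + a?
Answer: -53064/569 - 2211*√7/569 ≈ -103.54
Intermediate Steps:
L = 33/(-24 + √7) (L = 3*((8 + 3)/(-24 + √(7 + ((1 + 1) - 2)))) = 3*(11/(-24 + √(7 + (2 - 2)))) = 3*(11/(-24 + √(7 + 0))) = 3*(11/(-24 + √7)) = 33/(-24 + √7) ≈ -1.5454)
L*(H(0, 6)*5 + 37) = (-792/569 - 33*√7/569)*((0 + 6)*5 + 37) = (-792/569 - 33*√7/569)*(6*5 + 37) = (-792/569 - 33*√7/569)*(30 + 37) = (-792/569 - 33*√7/569)*67 = -53064/569 - 2211*√7/569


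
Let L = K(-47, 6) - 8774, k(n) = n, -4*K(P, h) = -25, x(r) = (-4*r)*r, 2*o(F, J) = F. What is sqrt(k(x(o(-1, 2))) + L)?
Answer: 5*I*sqrt(1403)/2 ≈ 93.642*I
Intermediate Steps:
o(F, J) = F/2
x(r) = -4*r**2
K(P, h) = 25/4 (K(P, h) = -1/4*(-25) = 25/4)
L = -35071/4 (L = 25/4 - 8774 = -35071/4 ≈ -8767.8)
sqrt(k(x(o(-1, 2))) + L) = sqrt(-4*((1/2)*(-1))**2 - 35071/4) = sqrt(-4*(-1/2)**2 - 35071/4) = sqrt(-4*1/4 - 35071/4) = sqrt(-1 - 35071/4) = sqrt(-35075/4) = 5*I*sqrt(1403)/2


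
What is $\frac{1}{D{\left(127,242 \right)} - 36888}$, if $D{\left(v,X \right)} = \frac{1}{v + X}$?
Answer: $- \frac{369}{13611671} \approx -2.7109 \cdot 10^{-5}$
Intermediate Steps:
$D{\left(v,X \right)} = \frac{1}{X + v}$
$\frac{1}{D{\left(127,242 \right)} - 36888} = \frac{1}{\frac{1}{242 + 127} - 36888} = \frac{1}{\frac{1}{369} - 36888} = \frac{1}{- \frac{13611671}{369}} = - \frac{369}{13611671}$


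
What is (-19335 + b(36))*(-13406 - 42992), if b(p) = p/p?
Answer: 1090398932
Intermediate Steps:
b(p) = 1
(-19335 + b(36))*(-13406 - 42992) = (-19335 + 1)*(-13406 - 42992) = -19334*(-56398) = 1090398932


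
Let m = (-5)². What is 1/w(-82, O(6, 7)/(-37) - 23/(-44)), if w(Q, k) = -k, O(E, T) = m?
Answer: 1628/249 ≈ 6.5382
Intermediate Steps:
m = 25
O(E, T) = 25
1/w(-82, O(6, 7)/(-37) - 23/(-44)) = 1/(-(25/(-37) - 23/(-44))) = 1/(-(25*(-1/37) - 23*(-1/44))) = 1/(-(-25/37 + 23/44)) = 1/(-1*(-249/1628)) = 1/(249/1628) = 1628/249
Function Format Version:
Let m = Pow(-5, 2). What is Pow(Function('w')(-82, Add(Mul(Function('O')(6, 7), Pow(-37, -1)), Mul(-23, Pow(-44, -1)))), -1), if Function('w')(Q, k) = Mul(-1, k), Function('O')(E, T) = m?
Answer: Rational(1628, 249) ≈ 6.5382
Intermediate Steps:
m = 25
Function('O')(E, T) = 25
Pow(Function('w')(-82, Add(Mul(Function('O')(6, 7), Pow(-37, -1)), Mul(-23, Pow(-44, -1)))), -1) = Pow(Mul(-1, Add(Mul(25, Pow(-37, -1)), Mul(-23, Pow(-44, -1)))), -1) = Pow(Mul(-1, Add(Mul(25, Rational(-1, 37)), Mul(-23, Rational(-1, 44)))), -1) = Pow(Mul(-1, Add(Rational(-25, 37), Rational(23, 44))), -1) = Pow(Mul(-1, Rational(-249, 1628)), -1) = Pow(Rational(249, 1628), -1) = Rational(1628, 249)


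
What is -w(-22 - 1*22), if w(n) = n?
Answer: 44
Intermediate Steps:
-w(-22 - 1*22) = -(-22 - 1*22) = -(-22 - 22) = -1*(-44) = 44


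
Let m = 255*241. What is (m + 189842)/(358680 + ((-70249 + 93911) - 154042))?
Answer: 251297/228300 ≈ 1.1007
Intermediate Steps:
m = 61455
(m + 189842)/(358680 + ((-70249 + 93911) - 154042)) = (61455 + 189842)/(358680 + ((-70249 + 93911) - 154042)) = 251297/(358680 + (23662 - 154042)) = 251297/(358680 - 130380) = 251297/228300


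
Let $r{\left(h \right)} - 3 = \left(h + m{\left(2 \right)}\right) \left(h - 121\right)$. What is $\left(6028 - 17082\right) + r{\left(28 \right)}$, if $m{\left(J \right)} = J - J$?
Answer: $-13655$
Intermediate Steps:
$m{\left(J \right)} = 0$
$r{\left(h \right)} = 3 + h \left(-121 + h\right)$ ($r{\left(h \right)} = 3 + \left(h + 0\right) \left(h - 121\right) = 3 + h \left(-121 + h\right)$)
$\left(6028 - 17082\right) + r{\left(28 \right)} = \left(6028 - 17082\right) + \left(3 + 28^{2} - 3388\right) = -11054 + \left(3 + 784 - 3388\right) = -11054 - 2601 = -13655$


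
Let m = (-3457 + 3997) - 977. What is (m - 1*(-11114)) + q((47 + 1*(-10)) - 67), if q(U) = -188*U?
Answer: 16317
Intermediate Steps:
m = -437 (m = 540 - 977 = -437)
(m - 1*(-11114)) + q((47 + 1*(-10)) - 67) = (-437 - 1*(-11114)) - 188*((47 + 1*(-10)) - 67) = (-437 + 11114) - 188*((47 - 10) - 67) = 10677 - 188*(37 - 67) = 10677 - 188*(-30) = 10677 + 5640 = 16317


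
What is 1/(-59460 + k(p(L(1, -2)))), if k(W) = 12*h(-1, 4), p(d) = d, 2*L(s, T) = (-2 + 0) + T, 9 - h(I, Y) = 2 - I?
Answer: -1/59388 ≈ -1.6838e-5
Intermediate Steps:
h(I, Y) = 7 + I (h(I, Y) = 9 - (2 - I) = 9 + (-2 + I) = 7 + I)
L(s, T) = -1 + T/2 (L(s, T) = ((-2 + 0) + T)/2 = (-2 + T)/2 = -1 + T/2)
k(W) = 72 (k(W) = 12*(7 - 1) = 12*6 = 72)
1/(-59460 + k(p(L(1, -2)))) = 1/(-59460 + 72) = 1/(-59388) = -1/59388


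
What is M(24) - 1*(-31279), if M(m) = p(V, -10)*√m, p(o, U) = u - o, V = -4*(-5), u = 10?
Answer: 31279 - 20*√6 ≈ 31230.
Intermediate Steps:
V = 20
p(o, U) = 10 - o
M(m) = -10*√m (M(m) = (10 - 1*20)*√m = (10 - 20)*√m = -10*√m)
M(24) - 1*(-31279) = -20*√6 - 1*(-31279) = -20*√6 + 31279 = 31279 - 20*√6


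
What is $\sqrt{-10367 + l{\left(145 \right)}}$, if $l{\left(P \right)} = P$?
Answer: $i \sqrt{10222} \approx 101.1 i$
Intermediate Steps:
$\sqrt{-10367 + l{\left(145 \right)}} = \sqrt{-10367 + 145} = \sqrt{-10222} = i \sqrt{10222}$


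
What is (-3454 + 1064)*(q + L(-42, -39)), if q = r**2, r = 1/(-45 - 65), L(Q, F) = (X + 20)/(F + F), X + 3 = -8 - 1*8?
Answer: 1436629/47190 ≈ 30.444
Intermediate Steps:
X = -19 (X = -3 + (-8 - 1*8) = -3 + (-8 - 8) = -3 - 16 = -19)
L(Q, F) = 1/(2*F) (L(Q, F) = (-19 + 20)/(F + F) = 1/(2*F))
r = -1/110 (r = 1/(-110) = -1/110 ≈ -0.0090909)
q = 1/12100 (q = (-1/110)**2 = 1/12100 ≈ 8.2645e-5)
(-3454 + 1064)*(q + L(-42, -39)) = (-3454 + 1064)*(1/12100 + (1/2)/(-39)) = -2390*(1/12100 + (1/2)*(-1/39)) = -2390*(1/12100 - 1/78) = -2390*(-6011/471900) = 1436629/47190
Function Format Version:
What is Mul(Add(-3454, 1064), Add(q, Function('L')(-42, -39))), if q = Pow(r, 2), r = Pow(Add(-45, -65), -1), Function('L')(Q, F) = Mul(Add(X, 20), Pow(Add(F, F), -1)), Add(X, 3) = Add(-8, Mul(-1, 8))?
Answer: Rational(1436629, 47190) ≈ 30.444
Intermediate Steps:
X = -19 (X = Add(-3, Add(-8, Mul(-1, 8))) = Add(-3, Add(-8, -8)) = Add(-3, -16) = -19)
Function('L')(Q, F) = Mul(Rational(1, 2), Pow(F, -1)) (Function('L')(Q, F) = Mul(Add(-19, 20), Pow(Add(F, F), -1)) = Mul(1, Pow(Mul(2, F), -1)) = Mul(1, Mul(Rational(1, 2), Pow(F, -1))) = Mul(Rational(1, 2), Pow(F, -1)))
r = Rational(-1, 110) (r = Pow(-110, -1) = Rational(-1, 110) ≈ -0.0090909)
q = Rational(1, 12100) (q = Pow(Rational(-1, 110), 2) = Rational(1, 12100) ≈ 8.2645e-5)
Mul(Add(-3454, 1064), Add(q, Function('L')(-42, -39))) = Mul(Add(-3454, 1064), Add(Rational(1, 12100), Mul(Rational(1, 2), Pow(-39, -1)))) = Mul(-2390, Add(Rational(1, 12100), Mul(Rational(1, 2), Rational(-1, 39)))) = Mul(-2390, Add(Rational(1, 12100), Rational(-1, 78))) = Mul(-2390, Rational(-6011, 471900)) = Rational(1436629, 47190)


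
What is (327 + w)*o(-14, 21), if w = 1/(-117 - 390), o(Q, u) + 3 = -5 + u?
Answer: 165788/39 ≈ 4251.0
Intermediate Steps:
o(Q, u) = -8 + u (o(Q, u) = -3 + (-5 + u) = -8 + u)
w = -1/507 (w = 1/(-507) = -1/507 ≈ -0.0019724)
(327 + w)*o(-14, 21) = (327 - 1/507)*(-8 + 21) = (165788/507)*13 = 165788/39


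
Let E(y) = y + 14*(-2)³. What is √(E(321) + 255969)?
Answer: √256178 ≈ 506.14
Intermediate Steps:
E(y) = -112 + y (E(y) = y + 14*(-8) = y - 112 = -112 + y)
√(E(321) + 255969) = √((-112 + 321) + 255969) = √(209 + 255969) = √256178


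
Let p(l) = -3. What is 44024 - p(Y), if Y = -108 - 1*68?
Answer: 44027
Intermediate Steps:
Y = -176 (Y = -108 - 68 = -176)
44024 - p(Y) = 44024 - 1*(-3) = 44024 + 3 = 44027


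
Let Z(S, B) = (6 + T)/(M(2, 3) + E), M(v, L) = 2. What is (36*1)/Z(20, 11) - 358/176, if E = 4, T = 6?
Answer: 1405/88 ≈ 15.966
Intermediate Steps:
Z(S, B) = 2 (Z(S, B) = (6 + 6)/(2 + 4) = 12/6 = 12*(1/6) = 2)
(36*1)/Z(20, 11) - 358/176 = (36*1)/2 - 358/176 = 36*(1/2) - 358*1/176 = 18 - 179/88 = 1405/88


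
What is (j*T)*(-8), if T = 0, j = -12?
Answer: 0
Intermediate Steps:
(j*T)*(-8) = -12*0*(-8) = 0*(-8) = 0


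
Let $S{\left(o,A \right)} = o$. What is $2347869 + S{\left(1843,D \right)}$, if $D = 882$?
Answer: $2349712$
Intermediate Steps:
$2347869 + S{\left(1843,D \right)} = 2347869 + 1843 = 2349712$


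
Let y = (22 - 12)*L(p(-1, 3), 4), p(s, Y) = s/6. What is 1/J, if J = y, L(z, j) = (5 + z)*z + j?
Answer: 18/575 ≈ 0.031304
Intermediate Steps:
p(s, Y) = s/6 (p(s, Y) = s*(1/6) = s/6)
L(z, j) = j + z*(5 + z) (L(z, j) = z*(5 + z) + j = j + z*(5 + z))
y = 575/18 (y = (22 - 12)*(4 + ((1/6)*(-1))**2 + 5*((1/6)*(-1))) = 10*(4 + (-1/6)**2 + 5*(-1/6)) = 10*(4 + 1/36 - 5/6) = 10*(115/36) = 575/18 ≈ 31.944)
J = 575/18 ≈ 31.944
1/J = 1/(575/18) = 18/575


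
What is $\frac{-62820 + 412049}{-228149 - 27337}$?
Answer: $- \frac{349229}{255486} \approx -1.3669$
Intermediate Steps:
$\frac{-62820 + 412049}{-228149 - 27337} = \frac{349229}{-255486} = 349229 \left(- \frac{1}{255486}\right) = - \frac{349229}{255486}$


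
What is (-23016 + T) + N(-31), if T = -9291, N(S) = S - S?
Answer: -32307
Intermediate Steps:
N(S) = 0
(-23016 + T) + N(-31) = (-23016 - 9291) + 0 = -32307 + 0 = -32307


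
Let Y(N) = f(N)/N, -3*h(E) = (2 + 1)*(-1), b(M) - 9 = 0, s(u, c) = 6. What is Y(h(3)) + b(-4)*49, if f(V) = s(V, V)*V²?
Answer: 447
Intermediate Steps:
b(M) = 9 (b(M) = 9 + 0 = 9)
f(V) = 6*V²
h(E) = 1 (h(E) = -(2 + 1)*(-1)/3 = -(-1) = -⅓*(-3) = 1)
Y(N) = 6*N (Y(N) = (6*N²)/N = 6*N)
Y(h(3)) + b(-4)*49 = 6*1 + 9*49 = 6 + 441 = 447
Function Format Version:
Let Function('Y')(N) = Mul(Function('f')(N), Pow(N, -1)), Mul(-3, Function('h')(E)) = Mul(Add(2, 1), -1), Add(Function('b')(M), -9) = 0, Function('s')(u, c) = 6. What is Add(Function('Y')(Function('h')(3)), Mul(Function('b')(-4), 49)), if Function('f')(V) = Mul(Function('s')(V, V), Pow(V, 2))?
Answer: 447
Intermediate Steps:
Function('b')(M) = 9 (Function('b')(M) = Add(9, 0) = 9)
Function('f')(V) = Mul(6, Pow(V, 2))
Function('h')(E) = 1 (Function('h')(E) = Mul(Rational(-1, 3), Mul(Add(2, 1), -1)) = Mul(Rational(-1, 3), Mul(3, -1)) = Mul(Rational(-1, 3), -3) = 1)
Function('Y')(N) = Mul(6, N) (Function('Y')(N) = Mul(Mul(6, Pow(N, 2)), Pow(N, -1)) = Mul(6, N))
Add(Function('Y')(Function('h')(3)), Mul(Function('b')(-4), 49)) = Add(Mul(6, 1), Mul(9, 49)) = Add(6, 441) = 447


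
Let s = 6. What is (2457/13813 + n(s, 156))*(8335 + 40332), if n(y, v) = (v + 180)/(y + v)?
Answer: 40873807289/372951 ≈ 1.0960e+5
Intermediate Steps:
n(y, v) = (180 + v)/(v + y)
(2457/13813 + n(s, 156))*(8335 + 40332) = (2457/13813 + (180 + 156)/(156 + 6))*(8335 + 40332) = (2457*(1/13813) + 336/162)*48667 = (2457/13813 + (1/162)*336)*48667 = (2457/13813 + 56/27)*48667 = (839867/372951)*48667 = 40873807289/372951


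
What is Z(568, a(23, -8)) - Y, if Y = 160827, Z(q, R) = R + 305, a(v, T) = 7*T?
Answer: -160578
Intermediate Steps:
Z(q, R) = 305 + R
Z(568, a(23, -8)) - Y = (305 + 7*(-8)) - 1*160827 = (305 - 56) - 160827 = 249 - 160827 = -160578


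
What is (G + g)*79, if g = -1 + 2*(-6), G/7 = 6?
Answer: 2291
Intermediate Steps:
G = 42 (G = 7*6 = 42)
g = -13 (g = -1 - 12 = -13)
(G + g)*79 = (42 - 13)*79 = 29*79 = 2291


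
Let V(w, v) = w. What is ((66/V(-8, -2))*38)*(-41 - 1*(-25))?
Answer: 5016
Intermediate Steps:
((66/V(-8, -2))*38)*(-41 - 1*(-25)) = ((66/(-8))*38)*(-41 - 1*(-25)) = ((66*(-⅛))*38)*(-41 + 25) = -33/4*38*(-16) = -627/2*(-16) = 5016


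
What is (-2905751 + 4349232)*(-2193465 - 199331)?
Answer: -3453955562876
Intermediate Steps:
(-2905751 + 4349232)*(-2193465 - 199331) = 1443481*(-2392796) = -3453955562876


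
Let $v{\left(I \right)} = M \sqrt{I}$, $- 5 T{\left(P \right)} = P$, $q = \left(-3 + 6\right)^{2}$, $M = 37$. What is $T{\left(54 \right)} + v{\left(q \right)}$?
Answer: $\frac{501}{5} \approx 100.2$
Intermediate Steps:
$q = 9$ ($q = 3^{2} = 9$)
$T{\left(P \right)} = - \frac{P}{5}$
$v{\left(I \right)} = 37 \sqrt{I}$
$T{\left(54 \right)} + v{\left(q \right)} = \left(- \frac{1}{5}\right) 54 + 37 \sqrt{9} = - \frac{54}{5} + 37 \cdot 3 = - \frac{54}{5} + 111 = \frac{501}{5}$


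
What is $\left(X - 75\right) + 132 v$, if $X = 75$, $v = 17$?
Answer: $2244$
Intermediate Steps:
$\left(X - 75\right) + 132 v = \left(75 - 75\right) + 132 \cdot 17 = 0 + 2244 = 2244$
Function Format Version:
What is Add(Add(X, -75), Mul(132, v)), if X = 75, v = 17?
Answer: 2244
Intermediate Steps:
Add(Add(X, -75), Mul(132, v)) = Add(Add(75, -75), Mul(132, 17)) = Add(0, 2244) = 2244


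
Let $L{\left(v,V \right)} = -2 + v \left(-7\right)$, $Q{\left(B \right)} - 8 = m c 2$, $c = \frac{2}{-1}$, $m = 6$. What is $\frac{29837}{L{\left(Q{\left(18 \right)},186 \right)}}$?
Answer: $\frac{29837}{110} \approx 271.25$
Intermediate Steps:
$c = -2$ ($c = 2 \left(-1\right) = -2$)
$Q{\left(B \right)} = -16$ ($Q{\left(B \right)} = 8 + 6 \left(-2\right) 2 = 8 - 24 = -16$)
$L{\left(v,V \right)} = -2 - 7 v$
$\frac{29837}{L{\left(Q{\left(18 \right)},186 \right)}} = \frac{29837}{-2 - -112} = \frac{29837}{-2 + 112} = \frac{29837}{110}$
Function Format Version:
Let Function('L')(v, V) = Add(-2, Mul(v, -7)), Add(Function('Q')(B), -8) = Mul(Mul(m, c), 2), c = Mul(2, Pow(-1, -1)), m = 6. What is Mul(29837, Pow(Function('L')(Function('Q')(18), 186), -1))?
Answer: Rational(29837, 110) ≈ 271.25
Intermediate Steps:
c = -2 (c = Mul(2, -1) = -2)
Function('Q')(B) = -16 (Function('Q')(B) = Add(8, Mul(Mul(6, -2), 2)) = Add(8, Mul(-12, 2)) = Add(8, -24) = -16)
Function('L')(v, V) = Add(-2, Mul(-7, v))
Mul(29837, Pow(Function('L')(Function('Q')(18), 186), -1)) = Mul(29837, Pow(Add(-2, Mul(-7, -16)), -1)) = Mul(29837, Pow(Add(-2, 112), -1)) = Mul(29837, Pow(110, -1)) = Mul(29837, Rational(1, 110)) = Rational(29837, 110)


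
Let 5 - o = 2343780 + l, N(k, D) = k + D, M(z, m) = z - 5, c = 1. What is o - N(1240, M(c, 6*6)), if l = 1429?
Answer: -2346440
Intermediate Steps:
M(z, m) = -5 + z
N(k, D) = D + k
o = -2345204 (o = 5 - (2343780 + 1429) = 5 - 1*2345209 = 5 - 2345209 = -2345204)
o - N(1240, M(c, 6*6)) = -2345204 - ((-5 + 1) + 1240) = -2345204 - (-4 + 1240) = -2345204 - 1*1236 = -2345204 - 1236 = -2346440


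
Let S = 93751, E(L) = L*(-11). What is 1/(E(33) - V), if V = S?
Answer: -1/94114 ≈ -1.0625e-5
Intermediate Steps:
E(L) = -11*L
V = 93751
1/(E(33) - V) = 1/(-11*33 - 1*93751) = 1/(-363 - 93751) = 1/(-94114) = -1/94114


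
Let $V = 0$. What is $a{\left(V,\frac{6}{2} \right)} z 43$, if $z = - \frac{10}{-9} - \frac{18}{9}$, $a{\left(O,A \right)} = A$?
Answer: $- \frac{344}{3} \approx -114.67$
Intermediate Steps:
$z = - \frac{8}{9}$ ($z = \left(-10\right) \left(- \frac{1}{9}\right) - 2 = \frac{10}{9} - 2 = - \frac{8}{9} \approx -0.88889$)
$a{\left(V,\frac{6}{2} \right)} z 43 = \frac{6}{2} \left(- \frac{8}{9}\right) 43 = 6 \cdot \frac{1}{2} \left(- \frac{8}{9}\right) 43 = 3 \left(- \frac{8}{9}\right) 43 = \left(- \frac{8}{3}\right) 43 = - \frac{344}{3}$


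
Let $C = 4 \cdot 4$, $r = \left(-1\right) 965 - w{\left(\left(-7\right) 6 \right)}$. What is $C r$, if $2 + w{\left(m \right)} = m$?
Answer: $-14736$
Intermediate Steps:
$w{\left(m \right)} = -2 + m$
$r = -921$ ($r = \left(-1\right) 965 - \left(-2 - 42\right) = -965 - \left(-2 - 42\right) = -965 - -44 = -965 + 44 = -921$)
$C = 16$
$C r = 16 \left(-921\right) = -14736$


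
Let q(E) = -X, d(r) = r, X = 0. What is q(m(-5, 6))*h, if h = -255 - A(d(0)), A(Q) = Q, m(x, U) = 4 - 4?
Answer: 0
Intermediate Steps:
m(x, U) = 0
h = -255 (h = -255 - 1*0 = -255 + 0 = -255)
q(E) = 0 (q(E) = -1*0 = 0)
q(m(-5, 6))*h = 0*(-255) = 0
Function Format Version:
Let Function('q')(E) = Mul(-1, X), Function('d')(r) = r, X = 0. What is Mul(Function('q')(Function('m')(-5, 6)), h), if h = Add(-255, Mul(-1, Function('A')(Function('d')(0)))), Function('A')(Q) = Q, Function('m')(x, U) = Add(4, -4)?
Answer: 0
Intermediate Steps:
Function('m')(x, U) = 0
h = -255 (h = Add(-255, Mul(-1, 0)) = Add(-255, 0) = -255)
Function('q')(E) = 0 (Function('q')(E) = Mul(-1, 0) = 0)
Mul(Function('q')(Function('m')(-5, 6)), h) = Mul(0, -255) = 0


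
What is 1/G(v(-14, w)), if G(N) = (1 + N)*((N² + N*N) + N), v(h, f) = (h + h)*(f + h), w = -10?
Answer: 1/608284320 ≈ 1.6440e-9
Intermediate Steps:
v(h, f) = 2*h*(f + h) (v(h, f) = (2*h)*(f + h) = 2*h*(f + h))
G(N) = (1 + N)*(N + 2*N²) (G(N) = (1 + N)*((N² + N²) + N) = (1 + N)*(2*N² + N) = (1 + N)*(N + 2*N²))
1/G(v(-14, w)) = 1/((2*(-14)*(-10 - 14))*(1 + 2*(2*(-14)*(-10 - 14))² + 3*(2*(-14)*(-10 - 14)))) = 1/((2*(-14)*(-24))*(1 + 2*(2*(-14)*(-24))² + 3*(2*(-14)*(-24)))) = 1/(672*(1 + 2*672² + 3*672)) = 1/(672*(1 + 2*451584 + 2016)) = 1/(672*(1 + 903168 + 2016)) = 1/(672*905185) = 1/608284320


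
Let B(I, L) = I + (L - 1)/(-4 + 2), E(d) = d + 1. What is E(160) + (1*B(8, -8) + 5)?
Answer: 357/2 ≈ 178.50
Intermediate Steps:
E(d) = 1 + d
B(I, L) = 1/2 + I - L/2 (B(I, L) = I + (-1 + L)/(-2) = I + (-1 + L)*(-1/2) = I + (1/2 - L/2) = 1/2 + I - L/2)
E(160) + (1*B(8, -8) + 5) = (1 + 160) + (1*(1/2 + 8 - 1/2*(-8)) + 5) = 161 + (1*(1/2 + 8 + 4) + 5) = 161 + (1*(25/2) + 5) = 161 + (25/2 + 5) = 161 + 35/2 = 357/2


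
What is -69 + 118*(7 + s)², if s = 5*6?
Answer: 161473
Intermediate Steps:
s = 30
-69 + 118*(7 + s)² = -69 + 118*(7 + 30)² = -69 + 118*37² = -69 + 118*1369 = -69 + 161542 = 161473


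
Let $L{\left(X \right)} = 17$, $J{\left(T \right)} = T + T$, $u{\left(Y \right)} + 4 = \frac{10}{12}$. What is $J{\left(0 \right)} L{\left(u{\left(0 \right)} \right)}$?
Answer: $0$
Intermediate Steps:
$u{\left(Y \right)} = - \frac{19}{6}$ ($u{\left(Y \right)} = -4 + \frac{10}{12} = -4 + 10 \cdot \frac{1}{12} = -4 + \frac{5}{6} = - \frac{19}{6}$)
$J{\left(T \right)} = 2 T$
$J{\left(0 \right)} L{\left(u{\left(0 \right)} \right)} = 2 \cdot 0 \cdot 17 = 0 \cdot 17 = 0$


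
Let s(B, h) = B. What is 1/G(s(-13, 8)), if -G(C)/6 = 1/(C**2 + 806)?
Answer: -325/2 ≈ -162.50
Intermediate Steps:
G(C) = -6/(806 + C**2) (G(C) = -6/(C**2 + 806) = -6/(806 + C**2))
1/G(s(-13, 8)) = 1/(-6/(806 + (-13)**2)) = 1/(-6/(806 + 169)) = 1/(-6/975) = 1/(-6*1/975) = 1/(-2/325) = -325/2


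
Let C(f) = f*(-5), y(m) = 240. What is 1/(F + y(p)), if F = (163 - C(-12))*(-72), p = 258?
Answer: -1/7176 ≈ -0.00013935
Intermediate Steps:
C(f) = -5*f
F = -7416 (F = (163 - (-5)*(-12))*(-72) = (163 - 1*60)*(-72) = (163 - 60)*(-72) = 103*(-72) = -7416)
1/(F + y(p)) = 1/(-7416 + 240) = 1/(-7176) = -1/7176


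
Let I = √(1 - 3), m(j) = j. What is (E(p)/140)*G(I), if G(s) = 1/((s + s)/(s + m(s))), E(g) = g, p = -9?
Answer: -9/140 ≈ -0.064286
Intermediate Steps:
I = I*√2 (I = √(-2) = I*√2 ≈ 1.4142*I)
G(s) = 1 (G(s) = 1/((s + s)/(s + s)) = 1/((2*s)/((2*s))) = 1/((2*s)*(1/(2*s))) = 1/1 = 1)
(E(p)/140)*G(I) = -9/140*1 = -9/140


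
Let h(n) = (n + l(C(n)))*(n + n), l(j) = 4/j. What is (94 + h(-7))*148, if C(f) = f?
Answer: 29600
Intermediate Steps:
h(n) = 2*n*(n + 4/n) (h(n) = (n + 4/n)*(n + n) = (n + 4/n)*(2*n) = 2*n*(n + 4/n))
(94 + h(-7))*148 = (94 + (8 + 2*(-7)²))*148 = (94 + (8 + 2*49))*148 = (94 + (8 + 98))*148 = (94 + 106)*148 = 200*148 = 29600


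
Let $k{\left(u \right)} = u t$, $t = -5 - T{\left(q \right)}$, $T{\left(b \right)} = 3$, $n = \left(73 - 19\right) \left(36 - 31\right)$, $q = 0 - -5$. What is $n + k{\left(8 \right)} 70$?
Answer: $-4210$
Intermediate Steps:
$q = 5$ ($q = 0 + 5 = 5$)
$n = 270$ ($n = 54 \cdot 5 = 270$)
$t = -8$ ($t = -5 - 3 = -8$)
$k{\left(u \right)} = - 8 u$ ($k{\left(u \right)} = u \left(-8\right) = - 8 u$)
$n + k{\left(8 \right)} 70 = 270 + \left(-8\right) 8 \cdot 70 = 270 - 4480 = -4210$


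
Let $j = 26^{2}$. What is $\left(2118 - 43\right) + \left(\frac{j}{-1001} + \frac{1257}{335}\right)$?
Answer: $\frac{53603994}{25795} \approx 2078.1$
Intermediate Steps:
$j = 676$
$\left(2118 - 43\right) + \left(\frac{j}{-1001} + \frac{1257}{335}\right) = \left(2118 - 43\right) + \left(\frac{676}{-1001} + \frac{1257}{335}\right) = 2075 + \left(676 \left(- \frac{1}{1001}\right) + 1257 \cdot \frac{1}{335}\right) = 2075 + \left(- \frac{52}{77} + \frac{1257}{335}\right) = 2075 + \frac{79369}{25795} = \frac{53603994}{25795}$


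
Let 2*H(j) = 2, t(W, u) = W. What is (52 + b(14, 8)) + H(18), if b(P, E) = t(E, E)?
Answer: 61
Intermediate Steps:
b(P, E) = E
H(j) = 1 (H(j) = (½)*2 = 1)
(52 + b(14, 8)) + H(18) = (52 + 8) + 1 = 60 + 1 = 61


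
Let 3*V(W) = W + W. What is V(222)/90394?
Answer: 74/45197 ≈ 0.0016373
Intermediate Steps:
V(W) = 2*W/3 (V(W) = (W + W)/3 = (2*W)/3 = 2*W/3)
V(222)/90394 = ((⅔)*222)/90394 = 148*(1/90394) = 74/45197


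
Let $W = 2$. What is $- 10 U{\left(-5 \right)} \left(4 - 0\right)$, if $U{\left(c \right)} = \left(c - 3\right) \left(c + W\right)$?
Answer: $-960$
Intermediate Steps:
$U{\left(c \right)} = \left(-3 + c\right) \left(2 + c\right)$ ($U{\left(c \right)} = \left(c - 3\right) \left(c + 2\right) = \left(-3 + c\right) \left(2 + c\right)$)
$- 10 U{\left(-5 \right)} \left(4 - 0\right) = - 10 \left(-6 + \left(-5\right)^{2} - -5\right) \left(4 - 0\right) = - 10 \left(-6 + 25 + 5\right) \left(4 + 0\right) = \left(-10\right) 24 \cdot 4 = \left(-240\right) 4 = -960$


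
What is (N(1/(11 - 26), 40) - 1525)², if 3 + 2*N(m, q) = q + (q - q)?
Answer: 9078169/4 ≈ 2.2695e+6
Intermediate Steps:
N(m, q) = -3/2 + q/2 (N(m, q) = -3/2 + (q + (q - q))/2 = -3/2 + (q + 0)/2 = -3/2 + q/2)
(N(1/(11 - 26), 40) - 1525)² = ((-3/2 + (½)*40) - 1525)² = ((-3/2 + 20) - 1525)² = (37/2 - 1525)² = (-3013/2)² = 9078169/4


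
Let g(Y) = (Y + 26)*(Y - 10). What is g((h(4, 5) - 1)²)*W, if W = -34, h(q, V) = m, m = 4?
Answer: 1190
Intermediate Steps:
h(q, V) = 4
g(Y) = (-10 + Y)*(26 + Y) (g(Y) = (26 + Y)*(-10 + Y) = (-10 + Y)*(26 + Y))
g((h(4, 5) - 1)²)*W = (-260 + ((4 - 1)²)² + 16*(4 - 1)²)*(-34) = (-260 + (3²)² + 16*3²)*(-34) = (-260 + 9² + 16*9)*(-34) = (-260 + 81 + 144)*(-34) = -35*(-34) = 1190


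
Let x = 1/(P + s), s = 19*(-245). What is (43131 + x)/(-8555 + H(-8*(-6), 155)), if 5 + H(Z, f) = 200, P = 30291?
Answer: -1105706317/214316960 ≈ -5.1592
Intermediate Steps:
s = -4655
H(Z, f) = 195 (H(Z, f) = -5 + 200 = 195)
x = 1/25636 (x = 1/(30291 - 4655) = 1/25636 ≈ 3.9008e-5)
(43131 + x)/(-8555 + H(-8*(-6), 155)) = (43131 + 1/25636)/(-8555 + 195) = (1105706317/25636)/(-8360) = (1105706317/25636)*(-1/8360) = -1105706317/214316960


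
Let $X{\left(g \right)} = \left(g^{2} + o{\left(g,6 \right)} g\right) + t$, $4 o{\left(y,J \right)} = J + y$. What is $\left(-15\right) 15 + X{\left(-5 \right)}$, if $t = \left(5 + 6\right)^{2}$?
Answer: $- \frac{321}{4} \approx -80.25$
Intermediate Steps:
$o{\left(y,J \right)} = \frac{J}{4} + \frac{y}{4}$ ($o{\left(y,J \right)} = \frac{J + y}{4} = \frac{J}{4} + \frac{y}{4}$)
$t = 121$ ($t = 11^{2} = 121$)
$X{\left(g \right)} = 121 + g^{2} + g \left(\frac{3}{2} + \frac{g}{4}\right)$ ($X{\left(g \right)} = \left(g^{2} + \left(\frac{1}{4} \cdot 6 + \frac{g}{4}\right) g\right) + 121 = \left(g^{2} + \left(\frac{3}{2} + \frac{g}{4}\right) g\right) + 121 = \left(g^{2} + g \left(\frac{3}{2} + \frac{g}{4}\right)\right) + 121 = 121 + g^{2} + g \left(\frac{3}{2} + \frac{g}{4}\right)$)
$\left(-15\right) 15 + X{\left(-5 \right)} = \left(-15\right) 15 + \left(121 + \frac{3}{2} \left(-5\right) + \frac{5 \left(-5\right)^{2}}{4}\right) = -225 + \left(121 - \frac{15}{2} + \frac{5}{4} \cdot 25\right) = -225 + \left(121 - \frac{15}{2} + \frac{125}{4}\right) = -225 + \frac{579}{4} = - \frac{321}{4}$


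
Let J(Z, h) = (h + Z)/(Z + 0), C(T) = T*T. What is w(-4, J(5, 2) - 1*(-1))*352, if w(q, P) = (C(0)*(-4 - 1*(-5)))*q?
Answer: 0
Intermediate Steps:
C(T) = T²
J(Z, h) = (Z + h)/Z
w(q, P) = 0 (w(q, P) = (0²*(-4 - 1*(-5)))*q = (0*(-4 + 5))*q = (0*1)*q = 0*q = 0)
w(-4, J(5, 2) - 1*(-1))*352 = 0*352 = 0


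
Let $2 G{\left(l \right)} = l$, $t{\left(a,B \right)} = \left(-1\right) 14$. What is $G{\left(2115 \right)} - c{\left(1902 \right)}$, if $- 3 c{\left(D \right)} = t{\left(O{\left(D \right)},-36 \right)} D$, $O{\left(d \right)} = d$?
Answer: $- \frac{15637}{2} \approx -7818.5$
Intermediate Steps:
$t{\left(a,B \right)} = -14$
$G{\left(l \right)} = \frac{l}{2}$
$c{\left(D \right)} = \frac{14 D}{3}$ ($c{\left(D \right)} = - \frac{\left(-14\right) D}{3} = \frac{14 D}{3}$)
$G{\left(2115 \right)} - c{\left(1902 \right)} = \frac{1}{2} \cdot 2115 - \frac{14}{3} \cdot 1902 = \frac{2115}{2} - 8876 = - \frac{15637}{2}$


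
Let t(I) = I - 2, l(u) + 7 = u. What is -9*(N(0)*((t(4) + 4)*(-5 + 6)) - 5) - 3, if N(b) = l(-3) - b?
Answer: 582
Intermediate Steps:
l(u) = -7 + u
t(I) = -2 + I
N(b) = -10 - b (N(b) = (-7 - 3) - b = -10 - b)
-9*(N(0)*((t(4) + 4)*(-5 + 6)) - 5) - 3 = -9*((-10 - 1*0)*(((-2 + 4) + 4)*(-5 + 6)) - 5) - 3 = -9*((-10 + 0)*((2 + 4)*1) - 5) - 3 = -9*(-60 - 5) - 3 = -9*(-65) - 3 = 585 - 3 = 582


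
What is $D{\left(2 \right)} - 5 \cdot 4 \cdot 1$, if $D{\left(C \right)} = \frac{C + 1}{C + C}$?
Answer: $- \frac{77}{4} \approx -19.25$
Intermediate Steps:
$D{\left(C \right)} = \frac{1 + C}{2 C}$
$D{\left(2 \right)} - 5 \cdot 4 \cdot 1 = \frac{1 + 2}{2 \cdot 2} - 5 \cdot 4 \cdot 1 = \frac{1}{2} \cdot \frac{1}{2} \cdot 3 - 20 = \frac{3}{4} - 20 = - \frac{77}{4}$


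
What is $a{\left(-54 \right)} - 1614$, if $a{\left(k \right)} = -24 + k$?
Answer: $-1692$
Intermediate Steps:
$a{\left(-54 \right)} - 1614 = \left(-24 - 54\right) - 1614 = -78 - 1614 = -1692$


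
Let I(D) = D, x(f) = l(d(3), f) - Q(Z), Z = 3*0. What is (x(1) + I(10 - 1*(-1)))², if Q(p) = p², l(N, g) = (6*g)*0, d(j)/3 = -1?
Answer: 121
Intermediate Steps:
d(j) = -3 (d(j) = 3*(-1) = -3)
l(N, g) = 0
Z = 0
x(f) = 0 (x(f) = 0 - 1*0² = 0 - 1*0 = 0 + 0 = 0)
(x(1) + I(10 - 1*(-1)))² = (0 + (10 - 1*(-1)))² = (0 + (10 + 1))² = (0 + 11)² = 11² = 121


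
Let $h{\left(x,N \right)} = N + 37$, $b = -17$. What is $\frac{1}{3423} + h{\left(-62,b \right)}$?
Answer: $\frac{68461}{3423} \approx 20.0$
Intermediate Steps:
$h{\left(x,N \right)} = 37 + N$
$\frac{1}{3423} + h{\left(-62,b \right)} = \frac{1}{3423} + \left(37 - 17\right) = \frac{1}{3423} + 20 = \frac{68461}{3423}$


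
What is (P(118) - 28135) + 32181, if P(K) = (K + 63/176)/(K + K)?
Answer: 168075487/41536 ≈ 4046.5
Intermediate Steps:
P(K) = (63/176 + K)/(2*K) (P(K) = (K + 63*(1/176))/((2*K)) = (K + 63/176)*(1/(2*K)) = (63/176 + K)*(1/(2*K)) = (63/176 + K)/(2*K))
(P(118) - 28135) + 32181 = ((1/352)*(63 + 176*118)/118 - 28135) + 32181 = ((1/352)*(1/118)*(63 + 20768) - 28135) + 32181 = ((1/352)*(1/118)*20831 - 28135) + 32181 = (20831/41536 - 28135) + 32181 = -1168594529/41536 + 32181 = 168075487/41536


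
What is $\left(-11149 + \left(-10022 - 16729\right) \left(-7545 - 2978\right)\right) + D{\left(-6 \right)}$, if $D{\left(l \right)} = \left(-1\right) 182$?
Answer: $281489442$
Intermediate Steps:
$D{\left(l \right)} = -182$
$\left(-11149 + \left(-10022 - 16729\right) \left(-7545 - 2978\right)\right) + D{\left(-6 \right)} = \left(-11149 + \left(-10022 - 16729\right) \left(-7545 - 2978\right)\right) - 182 = \left(-11149 - -281500773\right) - 182 = \left(-11149 + 281500773\right) - 182 = 281489624 - 182 = 281489442$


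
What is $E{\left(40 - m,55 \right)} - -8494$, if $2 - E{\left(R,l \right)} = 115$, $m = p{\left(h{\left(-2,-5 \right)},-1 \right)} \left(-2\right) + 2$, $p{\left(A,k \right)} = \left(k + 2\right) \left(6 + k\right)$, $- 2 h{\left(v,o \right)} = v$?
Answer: $8381$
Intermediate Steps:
$h{\left(v,o \right)} = - \frac{v}{2}$
$p{\left(A,k \right)} = \left(2 + k\right) \left(6 + k\right)$
$m = -8$ ($m = \left(12 + \left(-1\right)^{2} + 8 \left(-1\right)\right) \left(-2\right) + 2 = \left(12 + 1 - 8\right) \left(-2\right) + 2 = 5 \left(-2\right) + 2 = -10 + 2 = -8$)
$E{\left(R,l \right)} = -113$ ($E{\left(R,l \right)} = 2 - 115 = -113$)
$E{\left(40 - m,55 \right)} - -8494 = -113 - -8494 = -113 + 8494 = 8381$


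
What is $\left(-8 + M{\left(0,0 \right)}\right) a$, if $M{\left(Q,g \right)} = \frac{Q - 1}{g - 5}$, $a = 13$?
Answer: $- \frac{507}{5} \approx -101.4$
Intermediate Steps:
$M{\left(Q,g \right)} = \frac{-1 + Q}{-5 + g}$
$\left(-8 + M{\left(0,0 \right)}\right) a = \left(-8 + \frac{-1 + 0}{-5 + 0}\right) 13 = \left(-8 + \frac{1}{-5} \left(-1\right)\right) 13 = \left(-8 - - \frac{1}{5}\right) 13 = \left(-8 + \frac{1}{5}\right) 13 = \left(- \frac{39}{5}\right) 13 = - \frac{507}{5}$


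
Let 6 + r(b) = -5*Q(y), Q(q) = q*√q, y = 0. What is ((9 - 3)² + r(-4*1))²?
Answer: 900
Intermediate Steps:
Q(q) = q^(3/2)
r(b) = -6 (r(b) = -6 - 5*0^(3/2) = -6 - 5*0 = -6 + 0 = -6)
((9 - 3)² + r(-4*1))² = ((9 - 3)² - 6)² = (6² - 6)² = (36 - 6)² = 30² = 900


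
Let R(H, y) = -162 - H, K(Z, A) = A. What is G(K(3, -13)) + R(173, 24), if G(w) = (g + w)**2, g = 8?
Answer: -310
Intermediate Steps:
G(w) = (8 + w)**2
G(K(3, -13)) + R(173, 24) = (8 - 13)**2 + (-162 - 1*173) = (-5)**2 + (-162 - 173) = 25 - 335 = -310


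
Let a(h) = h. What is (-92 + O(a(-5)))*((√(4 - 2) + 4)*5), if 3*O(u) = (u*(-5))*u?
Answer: -8020/3 - 2005*√2/3 ≈ -3618.5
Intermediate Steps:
O(u) = -5*u²/3 (O(u) = ((u*(-5))*u)/3 = ((-5*u)*u)/3 = (-5*u²)/3 = -5*u²/3)
(-92 + O(a(-5)))*((√(4 - 2) + 4)*5) = (-92 - 5/3*(-5)²)*((√(4 - 2) + 4)*5) = (-92 - 5/3*25)*((√2 + 4)*5) = (-92 - 125/3)*((4 + √2)*5) = -401*(20 + 5*√2)/3 = -8020/3 - 2005*√2/3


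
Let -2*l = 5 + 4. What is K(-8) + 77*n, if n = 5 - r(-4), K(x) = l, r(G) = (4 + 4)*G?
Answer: 5689/2 ≈ 2844.5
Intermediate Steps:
l = -9/2 (l = -(5 + 4)/2 = -½*9 = -9/2 ≈ -4.5000)
r(G) = 8*G
K(x) = -9/2
n = 37 (n = 5 - 8*(-4) = 5 - 1*(-32) = 5 + 32 = 37)
K(-8) + 77*n = -9/2 + 77*37 = -9/2 + 2849 = 5689/2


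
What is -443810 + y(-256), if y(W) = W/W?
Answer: -443809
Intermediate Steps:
y(W) = 1
-443810 + y(-256) = -443810 + 1 = -443809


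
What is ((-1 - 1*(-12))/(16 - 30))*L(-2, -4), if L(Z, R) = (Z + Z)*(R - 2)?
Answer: -132/7 ≈ -18.857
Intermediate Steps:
L(Z, R) = 2*Z*(-2 + R) (L(Z, R) = (2*Z)*(-2 + R) = 2*Z*(-2 + R))
((-1 - 1*(-12))/(16 - 30))*L(-2, -4) = ((-1 - 1*(-12))/(16 - 30))*(2*(-2)*(-2 - 4)) = ((-1 + 12)/(-14))*(2*(-2)*(-6)) = -1/14*11*24 = -11/14*24 = -132/7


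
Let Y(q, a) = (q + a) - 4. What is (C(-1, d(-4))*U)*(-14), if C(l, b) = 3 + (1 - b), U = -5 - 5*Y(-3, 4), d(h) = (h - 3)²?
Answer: 6300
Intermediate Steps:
Y(q, a) = -4 + a + q (Y(q, a) = (a + q) - 4 = -4 + a + q)
d(h) = (-3 + h)²
U = 10 (U = -5 - 5*(-4 + 4 - 3) = -5 - 5*(-3) = -5 + 15 = 10)
C(l, b) = 4 - b
(C(-1, d(-4))*U)*(-14) = ((4 - (-3 - 4)²)*10)*(-14) = ((4 - 1*(-7)²)*10)*(-14) = ((4 - 1*49)*10)*(-14) = ((4 - 49)*10)*(-14) = -45*10*(-14) = -450*(-14) = 6300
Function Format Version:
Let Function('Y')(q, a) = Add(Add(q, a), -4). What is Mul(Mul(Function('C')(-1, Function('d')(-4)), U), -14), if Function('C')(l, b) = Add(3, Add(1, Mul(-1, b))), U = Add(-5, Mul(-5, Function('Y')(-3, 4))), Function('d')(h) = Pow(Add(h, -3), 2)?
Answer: 6300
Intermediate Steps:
Function('Y')(q, a) = Add(-4, a, q) (Function('Y')(q, a) = Add(Add(a, q), -4) = Add(-4, a, q))
Function('d')(h) = Pow(Add(-3, h), 2)
U = 10 (U = Add(-5, Mul(-5, Add(-4, 4, -3))) = Add(-5, Mul(-5, -3)) = Add(-5, 15) = 10)
Function('C')(l, b) = Add(4, Mul(-1, b))
Mul(Mul(Function('C')(-1, Function('d')(-4)), U), -14) = Mul(Mul(Add(4, Mul(-1, Pow(Add(-3, -4), 2))), 10), -14) = Mul(Mul(Add(4, Mul(-1, Pow(-7, 2))), 10), -14) = Mul(Mul(Add(4, Mul(-1, 49)), 10), -14) = Mul(Mul(Add(4, -49), 10), -14) = Mul(Mul(-45, 10), -14) = Mul(-450, -14) = 6300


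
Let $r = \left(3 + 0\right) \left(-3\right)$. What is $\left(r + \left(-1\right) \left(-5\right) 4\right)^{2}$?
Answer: $121$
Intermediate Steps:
$r = -9$ ($r = 3 \left(-3\right) = -9$)
$\left(r + \left(-1\right) \left(-5\right) 4\right)^{2} = \left(-9 + \left(-1\right) \left(-5\right) 4\right)^{2} = \left(-9 + 5 \cdot 4\right)^{2} = \left(-9 + 20\right)^{2} = 11^{2} = 121$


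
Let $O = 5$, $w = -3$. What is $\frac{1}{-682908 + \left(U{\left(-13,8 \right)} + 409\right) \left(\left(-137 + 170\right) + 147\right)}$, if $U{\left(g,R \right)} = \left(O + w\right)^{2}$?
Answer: $- \frac{1}{608568} \approx -1.6432 \cdot 10^{-6}$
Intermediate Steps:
$U{\left(g,R \right)} = 4$ ($U{\left(g,R \right)} = \left(5 - 3\right)^{2} = 2^{2} = 4$)
$\frac{1}{-682908 + \left(U{\left(-13,8 \right)} + 409\right) \left(\left(-137 + 170\right) + 147\right)} = \frac{1}{-682908 + \left(4 + 409\right) \left(\left(-137 + 170\right) + 147\right)} = \frac{1}{-682908 + 413 \left(33 + 147\right)} = \frac{1}{-682908 + 413 \cdot 180} = \frac{1}{-682908 + 74340} = \frac{1}{-608568} = - \frac{1}{608568}$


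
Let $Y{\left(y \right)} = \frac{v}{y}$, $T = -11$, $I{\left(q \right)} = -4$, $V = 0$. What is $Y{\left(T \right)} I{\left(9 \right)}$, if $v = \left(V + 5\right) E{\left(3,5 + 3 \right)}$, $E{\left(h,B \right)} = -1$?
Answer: $- \frac{20}{11} \approx -1.8182$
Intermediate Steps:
$v = -5$ ($v = \left(0 + 5\right) \left(-1\right) = 5 \left(-1\right) = -5$)
$Y{\left(y \right)} = - \frac{5}{y}$
$Y{\left(T \right)} I{\left(9 \right)} = - \frac{5}{-11} \left(-4\right) = \left(-5\right) \left(- \frac{1}{11}\right) \left(-4\right) = \frac{5}{11} \left(-4\right) = - \frac{20}{11}$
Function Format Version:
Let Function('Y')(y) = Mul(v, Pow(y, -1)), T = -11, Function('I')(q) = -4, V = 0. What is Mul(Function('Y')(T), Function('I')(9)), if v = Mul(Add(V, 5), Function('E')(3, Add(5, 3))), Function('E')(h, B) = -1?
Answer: Rational(-20, 11) ≈ -1.8182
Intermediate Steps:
v = -5 (v = Mul(Add(0, 5), -1) = Mul(5, -1) = -5)
Function('Y')(y) = Mul(-5, Pow(y, -1))
Mul(Function('Y')(T), Function('I')(9)) = Mul(Mul(-5, Pow(-11, -1)), -4) = Mul(Mul(-5, Rational(-1, 11)), -4) = Mul(Rational(5, 11), -4) = Rational(-20, 11)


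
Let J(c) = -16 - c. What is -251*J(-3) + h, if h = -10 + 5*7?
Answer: 3288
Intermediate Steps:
h = 25 (h = -10 + 35 = 25)
-251*J(-3) + h = -251*(-16 - 1*(-3)) + 25 = -251*(-16 + 3) + 25 = -251*(-13) + 25 = 3263 + 25 = 3288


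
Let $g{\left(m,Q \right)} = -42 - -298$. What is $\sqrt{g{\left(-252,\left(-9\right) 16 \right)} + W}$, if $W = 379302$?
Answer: $\sqrt{379558} \approx 616.08$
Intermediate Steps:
$g{\left(m,Q \right)} = 256$ ($g{\left(m,Q \right)} = -42 + 298 = 256$)
$\sqrt{g{\left(-252,\left(-9\right) 16 \right)} + W} = \sqrt{256 + 379302} = \sqrt{379558}$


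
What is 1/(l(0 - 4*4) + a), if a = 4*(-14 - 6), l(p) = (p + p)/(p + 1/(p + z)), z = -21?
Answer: -593/46256 ≈ -0.012820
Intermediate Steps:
l(p) = 2*p/(p + 1/(-21 + p)) (l(p) = (p + p)/(p + 1/(p - 21)) = (2*p)/(p + 1/(-21 + p)) = 2*p/(p + 1/(-21 + p)))
a = -80 (a = 4*(-20) = -80)
1/(l(0 - 4*4) + a) = 1/(2*(0 - 4*4)*(-21 + (0 - 4*4))/(1 + (0 - 4*4)² - 21*(0 - 4*4)) - 80) = 1/(2*(0 - 16)*(-21 + (0 - 16))/(1 + (0 - 16)² - 21*(0 - 16)) - 80) = 1/(2*(-16)*(-21 - 16)/(1 + (-16)² - 21*(-16)) - 80) = 1/(2*(-16)*(-37)/(1 + 256 + 336) - 80) = 1/(2*(-16)*(-37)/593 - 80) = 1/(2*(-16)*(1/593)*(-37) - 80) = 1/(1184/593 - 80) = 1/(-46256/593) = -593/46256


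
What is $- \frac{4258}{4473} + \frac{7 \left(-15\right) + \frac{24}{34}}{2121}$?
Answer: $- \frac{7688635}{7680141} \approx -1.0011$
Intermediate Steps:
$- \frac{4258}{4473} + \frac{7 \left(-15\right) + \frac{24}{34}}{2121} = \left(-4258\right) \frac{1}{4473} + \left(-105 + 24 \cdot \frac{1}{34}\right) \frac{1}{2121} = - \frac{4258}{4473} + \left(-105 + \frac{12}{17}\right) \frac{1}{2121} = - \frac{4258}{4473} - \frac{591}{12019} = - \frac{7688635}{7680141}$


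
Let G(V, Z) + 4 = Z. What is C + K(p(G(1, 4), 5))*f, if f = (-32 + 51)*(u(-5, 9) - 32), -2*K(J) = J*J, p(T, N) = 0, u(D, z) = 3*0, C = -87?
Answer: -87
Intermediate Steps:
G(V, Z) = -4 + Z
u(D, z) = 0
K(J) = -J**2/2 (K(J) = -J*J/2 = -J**2/2)
f = -608 (f = (-32 + 51)*(0 - 32) = 19*(-32) = -608)
C + K(p(G(1, 4), 5))*f = -87 - 1/2*0**2*(-608) = -87 - 1/2*0*(-608) = -87 + 0*(-608) = -87 + 0 = -87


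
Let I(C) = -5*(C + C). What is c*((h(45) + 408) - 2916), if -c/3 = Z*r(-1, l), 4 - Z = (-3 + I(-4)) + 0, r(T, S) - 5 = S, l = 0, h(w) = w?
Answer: -1219185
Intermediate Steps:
I(C) = -10*C
r(T, S) = 5 + S
Z = -33 (Z = 4 - ((-3 - 10*(-4)) + 0) = 4 - ((-3 + 40) + 0) = 4 - (37 + 0) = 4 - 1*37 = 4 - 37 = -33)
c = 495 (c = -(-99)*(5 + 0) = -(-99)*5 = -3*(-165) = 495)
c*((h(45) + 408) - 2916) = 495*((45 + 408) - 2916) = 495*(453 - 2916) = 495*(-2463) = -1219185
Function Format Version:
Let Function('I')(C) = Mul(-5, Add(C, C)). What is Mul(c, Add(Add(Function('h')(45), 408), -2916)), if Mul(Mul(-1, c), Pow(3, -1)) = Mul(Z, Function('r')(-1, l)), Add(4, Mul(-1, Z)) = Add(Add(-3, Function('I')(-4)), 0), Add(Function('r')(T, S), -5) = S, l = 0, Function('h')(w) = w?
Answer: -1219185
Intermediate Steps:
Function('I')(C) = Mul(-10, C) (Function('I')(C) = Mul(-5, Mul(2, C)) = Mul(-10, C))
Function('r')(T, S) = Add(5, S)
Z = -33 (Z = Add(4, Mul(-1, Add(Add(-3, Mul(-10, -4)), 0))) = Add(4, Mul(-1, Add(Add(-3, 40), 0))) = Add(4, Mul(-1, Add(37, 0))) = Add(4, Mul(-1, 37)) = Add(4, -37) = -33)
c = 495 (c = Mul(-3, Mul(-33, Add(5, 0))) = Mul(-3, Mul(-33, 5)) = Mul(-3, -165) = 495)
Mul(c, Add(Add(Function('h')(45), 408), -2916)) = Mul(495, Add(Add(45, 408), -2916)) = Mul(495, Add(453, -2916)) = Mul(495, -2463) = -1219185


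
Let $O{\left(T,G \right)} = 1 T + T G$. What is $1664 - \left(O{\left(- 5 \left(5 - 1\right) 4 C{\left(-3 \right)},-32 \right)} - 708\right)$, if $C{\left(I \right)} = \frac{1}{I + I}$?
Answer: $\frac{8356}{3} \approx 2785.3$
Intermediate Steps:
$C{\left(I \right)} = \frac{1}{2 I}$
$O{\left(T,G \right)} = T + G T$
$1664 - \left(O{\left(- 5 \left(5 - 1\right) 4 C{\left(-3 \right)},-32 \right)} - 708\right) = 1664 - \left(- 5 \left(5 - 1\right) 4 \frac{1}{2 \left(-3\right)} \left(1 - 32\right) - 708\right) = 1664 - \left(- 5 \cdot 4 \cdot 4 \cdot \frac{1}{2} \left(- \frac{1}{3}\right) \left(-31\right) - 708\right) = 1664 - \left(\left(-5\right) 16 \left(- \frac{1}{6}\right) \left(-31\right) - 708\right) = 1664 - \left(\left(-80\right) \left(- \frac{1}{6}\right) \left(-31\right) - 708\right) = 1664 - \left(\frac{40}{3} \left(-31\right) - 708\right) = 1664 - \left(- \frac{1240}{3} - 708\right) = 1664 - - \frac{3364}{3} = 1664 + \frac{3364}{3} = \frac{8356}{3}$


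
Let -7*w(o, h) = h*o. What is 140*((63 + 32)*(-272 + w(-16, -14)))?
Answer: -4043200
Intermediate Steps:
w(o, h) = -h*o/7
140*((63 + 32)*(-272 + w(-16, -14))) = 140*((63 + 32)*(-272 - 1/7*(-14)*(-16))) = 140*(95*(-272 - 32)) = 140*(95*(-304)) = 140*(-28880) = -4043200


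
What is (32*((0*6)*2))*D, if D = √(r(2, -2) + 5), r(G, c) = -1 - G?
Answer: 0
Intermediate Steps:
D = √2 (D = √((-1 - 1*2) + 5) = √((-1 - 2) + 5) = √(-3 + 5) = √2 ≈ 1.4142)
(32*((0*6)*2))*D = (32*((0*6)*2))*√2 = (32*(0*2))*√2 = (32*0)*√2 = 0*√2 = 0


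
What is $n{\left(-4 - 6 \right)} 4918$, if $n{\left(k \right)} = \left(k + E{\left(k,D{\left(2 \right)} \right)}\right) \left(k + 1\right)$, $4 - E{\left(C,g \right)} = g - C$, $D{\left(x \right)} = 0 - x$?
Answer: $619668$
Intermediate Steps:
$D{\left(x \right)} = - x$
$E{\left(C,g \right)} = 4 + C - g$ ($E{\left(C,g \right)} = 4 - \left(g - C\right) = 4 + \left(C - g\right) = 4 + C - g$)
$n{\left(k \right)} = \left(1 + k\right) \left(6 + 2 k\right)$ ($n{\left(k \right)} = \left(k + \left(4 + k - \left(-1\right) 2\right)\right) \left(k + 1\right) = \left(k + \left(4 + k - -2\right)\right) \left(1 + k\right) = \left(k + \left(4 + k + 2\right)\right) \left(1 + k\right) = \left(k + \left(6 + k\right)\right) \left(1 + k\right) = \left(6 + 2 k\right) \left(1 + k\right) = \left(1 + k\right) \left(6 + 2 k\right)$)
$n{\left(-4 - 6 \right)} 4918 = \left(6 + 2 \left(-4 - 6\right)^{2} + 8 \left(-4 - 6\right)\right) 4918 = \left(6 + 2 \left(-10\right)^{2} + 8 \left(-10\right)\right) 4918 = \left(6 + 2 \cdot 100 - 80\right) 4918 = \left(6 + 200 - 80\right) 4918 = 126 \cdot 4918 = 619668$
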